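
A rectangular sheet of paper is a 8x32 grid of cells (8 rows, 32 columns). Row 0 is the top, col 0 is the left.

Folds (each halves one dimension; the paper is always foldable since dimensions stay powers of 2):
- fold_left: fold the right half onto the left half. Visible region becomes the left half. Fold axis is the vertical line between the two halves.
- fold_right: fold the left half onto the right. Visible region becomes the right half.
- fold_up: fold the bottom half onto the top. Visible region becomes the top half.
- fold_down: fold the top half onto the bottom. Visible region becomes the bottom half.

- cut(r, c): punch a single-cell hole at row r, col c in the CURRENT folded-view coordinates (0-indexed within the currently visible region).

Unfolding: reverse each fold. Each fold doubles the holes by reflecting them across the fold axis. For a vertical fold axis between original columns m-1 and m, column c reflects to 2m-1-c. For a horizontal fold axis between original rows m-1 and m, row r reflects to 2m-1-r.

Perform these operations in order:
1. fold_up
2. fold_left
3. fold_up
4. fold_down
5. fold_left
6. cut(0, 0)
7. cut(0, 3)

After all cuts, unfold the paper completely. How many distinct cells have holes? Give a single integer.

Answer: 64

Derivation:
Op 1 fold_up: fold axis h@4; visible region now rows[0,4) x cols[0,32) = 4x32
Op 2 fold_left: fold axis v@16; visible region now rows[0,4) x cols[0,16) = 4x16
Op 3 fold_up: fold axis h@2; visible region now rows[0,2) x cols[0,16) = 2x16
Op 4 fold_down: fold axis h@1; visible region now rows[1,2) x cols[0,16) = 1x16
Op 5 fold_left: fold axis v@8; visible region now rows[1,2) x cols[0,8) = 1x8
Op 6 cut(0, 0): punch at orig (1,0); cuts so far [(1, 0)]; region rows[1,2) x cols[0,8) = 1x8
Op 7 cut(0, 3): punch at orig (1,3); cuts so far [(1, 0), (1, 3)]; region rows[1,2) x cols[0,8) = 1x8
Unfold 1 (reflect across v@8): 4 holes -> [(1, 0), (1, 3), (1, 12), (1, 15)]
Unfold 2 (reflect across h@1): 8 holes -> [(0, 0), (0, 3), (0, 12), (0, 15), (1, 0), (1, 3), (1, 12), (1, 15)]
Unfold 3 (reflect across h@2): 16 holes -> [(0, 0), (0, 3), (0, 12), (0, 15), (1, 0), (1, 3), (1, 12), (1, 15), (2, 0), (2, 3), (2, 12), (2, 15), (3, 0), (3, 3), (3, 12), (3, 15)]
Unfold 4 (reflect across v@16): 32 holes -> [(0, 0), (0, 3), (0, 12), (0, 15), (0, 16), (0, 19), (0, 28), (0, 31), (1, 0), (1, 3), (1, 12), (1, 15), (1, 16), (1, 19), (1, 28), (1, 31), (2, 0), (2, 3), (2, 12), (2, 15), (2, 16), (2, 19), (2, 28), (2, 31), (3, 0), (3, 3), (3, 12), (3, 15), (3, 16), (3, 19), (3, 28), (3, 31)]
Unfold 5 (reflect across h@4): 64 holes -> [(0, 0), (0, 3), (0, 12), (0, 15), (0, 16), (0, 19), (0, 28), (0, 31), (1, 0), (1, 3), (1, 12), (1, 15), (1, 16), (1, 19), (1, 28), (1, 31), (2, 0), (2, 3), (2, 12), (2, 15), (2, 16), (2, 19), (2, 28), (2, 31), (3, 0), (3, 3), (3, 12), (3, 15), (3, 16), (3, 19), (3, 28), (3, 31), (4, 0), (4, 3), (4, 12), (4, 15), (4, 16), (4, 19), (4, 28), (4, 31), (5, 0), (5, 3), (5, 12), (5, 15), (5, 16), (5, 19), (5, 28), (5, 31), (6, 0), (6, 3), (6, 12), (6, 15), (6, 16), (6, 19), (6, 28), (6, 31), (7, 0), (7, 3), (7, 12), (7, 15), (7, 16), (7, 19), (7, 28), (7, 31)]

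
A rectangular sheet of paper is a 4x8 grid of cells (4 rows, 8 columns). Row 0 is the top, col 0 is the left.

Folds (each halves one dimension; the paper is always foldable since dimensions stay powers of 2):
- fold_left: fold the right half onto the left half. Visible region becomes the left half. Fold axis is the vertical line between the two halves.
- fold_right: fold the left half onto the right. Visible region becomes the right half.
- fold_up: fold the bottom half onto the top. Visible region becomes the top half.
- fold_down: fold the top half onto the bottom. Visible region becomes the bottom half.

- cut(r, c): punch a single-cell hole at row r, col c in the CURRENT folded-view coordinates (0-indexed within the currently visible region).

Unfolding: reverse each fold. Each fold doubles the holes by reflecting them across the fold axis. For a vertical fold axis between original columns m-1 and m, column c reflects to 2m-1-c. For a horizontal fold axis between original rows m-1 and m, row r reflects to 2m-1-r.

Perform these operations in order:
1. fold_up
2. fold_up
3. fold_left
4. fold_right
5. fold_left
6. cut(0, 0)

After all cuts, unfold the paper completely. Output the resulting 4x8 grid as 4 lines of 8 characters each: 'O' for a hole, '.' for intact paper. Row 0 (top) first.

Answer: OOOOOOOO
OOOOOOOO
OOOOOOOO
OOOOOOOO

Derivation:
Op 1 fold_up: fold axis h@2; visible region now rows[0,2) x cols[0,8) = 2x8
Op 2 fold_up: fold axis h@1; visible region now rows[0,1) x cols[0,8) = 1x8
Op 3 fold_left: fold axis v@4; visible region now rows[0,1) x cols[0,4) = 1x4
Op 4 fold_right: fold axis v@2; visible region now rows[0,1) x cols[2,4) = 1x2
Op 5 fold_left: fold axis v@3; visible region now rows[0,1) x cols[2,3) = 1x1
Op 6 cut(0, 0): punch at orig (0,2); cuts so far [(0, 2)]; region rows[0,1) x cols[2,3) = 1x1
Unfold 1 (reflect across v@3): 2 holes -> [(0, 2), (0, 3)]
Unfold 2 (reflect across v@2): 4 holes -> [(0, 0), (0, 1), (0, 2), (0, 3)]
Unfold 3 (reflect across v@4): 8 holes -> [(0, 0), (0, 1), (0, 2), (0, 3), (0, 4), (0, 5), (0, 6), (0, 7)]
Unfold 4 (reflect across h@1): 16 holes -> [(0, 0), (0, 1), (0, 2), (0, 3), (0, 4), (0, 5), (0, 6), (0, 7), (1, 0), (1, 1), (1, 2), (1, 3), (1, 4), (1, 5), (1, 6), (1, 7)]
Unfold 5 (reflect across h@2): 32 holes -> [(0, 0), (0, 1), (0, 2), (0, 3), (0, 4), (0, 5), (0, 6), (0, 7), (1, 0), (1, 1), (1, 2), (1, 3), (1, 4), (1, 5), (1, 6), (1, 7), (2, 0), (2, 1), (2, 2), (2, 3), (2, 4), (2, 5), (2, 6), (2, 7), (3, 0), (3, 1), (3, 2), (3, 3), (3, 4), (3, 5), (3, 6), (3, 7)]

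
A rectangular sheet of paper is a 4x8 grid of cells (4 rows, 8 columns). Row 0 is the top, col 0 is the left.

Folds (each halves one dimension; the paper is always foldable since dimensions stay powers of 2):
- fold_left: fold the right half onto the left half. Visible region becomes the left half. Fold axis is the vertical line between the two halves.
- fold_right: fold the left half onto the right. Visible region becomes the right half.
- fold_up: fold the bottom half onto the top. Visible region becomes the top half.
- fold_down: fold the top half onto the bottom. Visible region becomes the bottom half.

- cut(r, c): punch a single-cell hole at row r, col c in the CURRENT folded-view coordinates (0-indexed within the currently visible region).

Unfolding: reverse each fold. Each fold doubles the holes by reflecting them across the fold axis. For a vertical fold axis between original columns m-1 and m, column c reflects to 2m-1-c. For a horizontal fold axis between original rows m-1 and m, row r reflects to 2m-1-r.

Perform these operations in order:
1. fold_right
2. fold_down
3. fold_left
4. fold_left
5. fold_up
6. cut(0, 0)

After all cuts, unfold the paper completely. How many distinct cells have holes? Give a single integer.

Op 1 fold_right: fold axis v@4; visible region now rows[0,4) x cols[4,8) = 4x4
Op 2 fold_down: fold axis h@2; visible region now rows[2,4) x cols[4,8) = 2x4
Op 3 fold_left: fold axis v@6; visible region now rows[2,4) x cols[4,6) = 2x2
Op 4 fold_left: fold axis v@5; visible region now rows[2,4) x cols[4,5) = 2x1
Op 5 fold_up: fold axis h@3; visible region now rows[2,3) x cols[4,5) = 1x1
Op 6 cut(0, 0): punch at orig (2,4); cuts so far [(2, 4)]; region rows[2,3) x cols[4,5) = 1x1
Unfold 1 (reflect across h@3): 2 holes -> [(2, 4), (3, 4)]
Unfold 2 (reflect across v@5): 4 holes -> [(2, 4), (2, 5), (3, 4), (3, 5)]
Unfold 3 (reflect across v@6): 8 holes -> [(2, 4), (2, 5), (2, 6), (2, 7), (3, 4), (3, 5), (3, 6), (3, 7)]
Unfold 4 (reflect across h@2): 16 holes -> [(0, 4), (0, 5), (0, 6), (0, 7), (1, 4), (1, 5), (1, 6), (1, 7), (2, 4), (2, 5), (2, 6), (2, 7), (3, 4), (3, 5), (3, 6), (3, 7)]
Unfold 5 (reflect across v@4): 32 holes -> [(0, 0), (0, 1), (0, 2), (0, 3), (0, 4), (0, 5), (0, 6), (0, 7), (1, 0), (1, 1), (1, 2), (1, 3), (1, 4), (1, 5), (1, 6), (1, 7), (2, 0), (2, 1), (2, 2), (2, 3), (2, 4), (2, 5), (2, 6), (2, 7), (3, 0), (3, 1), (3, 2), (3, 3), (3, 4), (3, 5), (3, 6), (3, 7)]

Answer: 32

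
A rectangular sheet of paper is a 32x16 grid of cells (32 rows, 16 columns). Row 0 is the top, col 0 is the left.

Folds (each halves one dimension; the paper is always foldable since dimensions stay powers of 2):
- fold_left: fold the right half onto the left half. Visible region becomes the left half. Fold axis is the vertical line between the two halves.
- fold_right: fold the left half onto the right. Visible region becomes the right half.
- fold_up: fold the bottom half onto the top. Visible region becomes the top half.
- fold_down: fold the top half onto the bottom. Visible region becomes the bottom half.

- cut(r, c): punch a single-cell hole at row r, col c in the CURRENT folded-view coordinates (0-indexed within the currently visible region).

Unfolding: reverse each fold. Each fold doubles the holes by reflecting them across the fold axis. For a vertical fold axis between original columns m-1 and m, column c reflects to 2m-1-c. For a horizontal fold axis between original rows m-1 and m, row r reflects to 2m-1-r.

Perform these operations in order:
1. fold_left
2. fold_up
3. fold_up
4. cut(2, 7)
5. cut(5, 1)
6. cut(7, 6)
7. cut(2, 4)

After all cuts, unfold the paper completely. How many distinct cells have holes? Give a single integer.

Answer: 32

Derivation:
Op 1 fold_left: fold axis v@8; visible region now rows[0,32) x cols[0,8) = 32x8
Op 2 fold_up: fold axis h@16; visible region now rows[0,16) x cols[0,8) = 16x8
Op 3 fold_up: fold axis h@8; visible region now rows[0,8) x cols[0,8) = 8x8
Op 4 cut(2, 7): punch at orig (2,7); cuts so far [(2, 7)]; region rows[0,8) x cols[0,8) = 8x8
Op 5 cut(5, 1): punch at orig (5,1); cuts so far [(2, 7), (5, 1)]; region rows[0,8) x cols[0,8) = 8x8
Op 6 cut(7, 6): punch at orig (7,6); cuts so far [(2, 7), (5, 1), (7, 6)]; region rows[0,8) x cols[0,8) = 8x8
Op 7 cut(2, 4): punch at orig (2,4); cuts so far [(2, 4), (2, 7), (5, 1), (7, 6)]; region rows[0,8) x cols[0,8) = 8x8
Unfold 1 (reflect across h@8): 8 holes -> [(2, 4), (2, 7), (5, 1), (7, 6), (8, 6), (10, 1), (13, 4), (13, 7)]
Unfold 2 (reflect across h@16): 16 holes -> [(2, 4), (2, 7), (5, 1), (7, 6), (8, 6), (10, 1), (13, 4), (13, 7), (18, 4), (18, 7), (21, 1), (23, 6), (24, 6), (26, 1), (29, 4), (29, 7)]
Unfold 3 (reflect across v@8): 32 holes -> [(2, 4), (2, 7), (2, 8), (2, 11), (5, 1), (5, 14), (7, 6), (7, 9), (8, 6), (8, 9), (10, 1), (10, 14), (13, 4), (13, 7), (13, 8), (13, 11), (18, 4), (18, 7), (18, 8), (18, 11), (21, 1), (21, 14), (23, 6), (23, 9), (24, 6), (24, 9), (26, 1), (26, 14), (29, 4), (29, 7), (29, 8), (29, 11)]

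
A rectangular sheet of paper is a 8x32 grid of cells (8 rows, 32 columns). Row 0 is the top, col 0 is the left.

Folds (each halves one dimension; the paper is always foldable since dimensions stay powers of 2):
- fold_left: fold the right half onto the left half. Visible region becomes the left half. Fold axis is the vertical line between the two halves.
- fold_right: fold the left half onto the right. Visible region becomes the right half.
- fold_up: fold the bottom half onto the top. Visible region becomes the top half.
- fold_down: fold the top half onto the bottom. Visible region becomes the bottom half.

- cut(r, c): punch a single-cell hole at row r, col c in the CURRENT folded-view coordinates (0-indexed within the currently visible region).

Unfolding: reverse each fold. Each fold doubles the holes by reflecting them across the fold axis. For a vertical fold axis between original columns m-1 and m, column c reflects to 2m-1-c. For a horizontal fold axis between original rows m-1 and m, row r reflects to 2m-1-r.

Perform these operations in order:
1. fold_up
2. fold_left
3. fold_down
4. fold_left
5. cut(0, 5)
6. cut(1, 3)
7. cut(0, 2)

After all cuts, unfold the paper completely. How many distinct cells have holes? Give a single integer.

Answer: 48

Derivation:
Op 1 fold_up: fold axis h@4; visible region now rows[0,4) x cols[0,32) = 4x32
Op 2 fold_left: fold axis v@16; visible region now rows[0,4) x cols[0,16) = 4x16
Op 3 fold_down: fold axis h@2; visible region now rows[2,4) x cols[0,16) = 2x16
Op 4 fold_left: fold axis v@8; visible region now rows[2,4) x cols[0,8) = 2x8
Op 5 cut(0, 5): punch at orig (2,5); cuts so far [(2, 5)]; region rows[2,4) x cols[0,8) = 2x8
Op 6 cut(1, 3): punch at orig (3,3); cuts so far [(2, 5), (3, 3)]; region rows[2,4) x cols[0,8) = 2x8
Op 7 cut(0, 2): punch at orig (2,2); cuts so far [(2, 2), (2, 5), (3, 3)]; region rows[2,4) x cols[0,8) = 2x8
Unfold 1 (reflect across v@8): 6 holes -> [(2, 2), (2, 5), (2, 10), (2, 13), (3, 3), (3, 12)]
Unfold 2 (reflect across h@2): 12 holes -> [(0, 3), (0, 12), (1, 2), (1, 5), (1, 10), (1, 13), (2, 2), (2, 5), (2, 10), (2, 13), (3, 3), (3, 12)]
Unfold 3 (reflect across v@16): 24 holes -> [(0, 3), (0, 12), (0, 19), (0, 28), (1, 2), (1, 5), (1, 10), (1, 13), (1, 18), (1, 21), (1, 26), (1, 29), (2, 2), (2, 5), (2, 10), (2, 13), (2, 18), (2, 21), (2, 26), (2, 29), (3, 3), (3, 12), (3, 19), (3, 28)]
Unfold 4 (reflect across h@4): 48 holes -> [(0, 3), (0, 12), (0, 19), (0, 28), (1, 2), (1, 5), (1, 10), (1, 13), (1, 18), (1, 21), (1, 26), (1, 29), (2, 2), (2, 5), (2, 10), (2, 13), (2, 18), (2, 21), (2, 26), (2, 29), (3, 3), (3, 12), (3, 19), (3, 28), (4, 3), (4, 12), (4, 19), (4, 28), (5, 2), (5, 5), (5, 10), (5, 13), (5, 18), (5, 21), (5, 26), (5, 29), (6, 2), (6, 5), (6, 10), (6, 13), (6, 18), (6, 21), (6, 26), (6, 29), (7, 3), (7, 12), (7, 19), (7, 28)]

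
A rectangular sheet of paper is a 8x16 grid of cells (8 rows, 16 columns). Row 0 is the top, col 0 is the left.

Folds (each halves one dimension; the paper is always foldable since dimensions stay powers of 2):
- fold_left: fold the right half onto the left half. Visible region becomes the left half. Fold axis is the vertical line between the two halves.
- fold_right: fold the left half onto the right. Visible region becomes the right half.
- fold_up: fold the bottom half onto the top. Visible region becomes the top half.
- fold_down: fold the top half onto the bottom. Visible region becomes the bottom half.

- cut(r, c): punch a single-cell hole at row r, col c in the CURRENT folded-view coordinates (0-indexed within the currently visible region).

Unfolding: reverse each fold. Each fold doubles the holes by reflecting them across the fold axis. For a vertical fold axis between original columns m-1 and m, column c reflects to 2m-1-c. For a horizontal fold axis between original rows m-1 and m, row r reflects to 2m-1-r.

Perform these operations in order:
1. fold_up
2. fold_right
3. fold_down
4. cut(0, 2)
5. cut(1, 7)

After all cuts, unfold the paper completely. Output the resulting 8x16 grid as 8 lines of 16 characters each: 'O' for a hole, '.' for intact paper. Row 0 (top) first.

Answer: O..............O
.....O....O.....
.....O....O.....
O..............O
O..............O
.....O....O.....
.....O....O.....
O..............O

Derivation:
Op 1 fold_up: fold axis h@4; visible region now rows[0,4) x cols[0,16) = 4x16
Op 2 fold_right: fold axis v@8; visible region now rows[0,4) x cols[8,16) = 4x8
Op 3 fold_down: fold axis h@2; visible region now rows[2,4) x cols[8,16) = 2x8
Op 4 cut(0, 2): punch at orig (2,10); cuts so far [(2, 10)]; region rows[2,4) x cols[8,16) = 2x8
Op 5 cut(1, 7): punch at orig (3,15); cuts so far [(2, 10), (3, 15)]; region rows[2,4) x cols[8,16) = 2x8
Unfold 1 (reflect across h@2): 4 holes -> [(0, 15), (1, 10), (2, 10), (3, 15)]
Unfold 2 (reflect across v@8): 8 holes -> [(0, 0), (0, 15), (1, 5), (1, 10), (2, 5), (2, 10), (3, 0), (3, 15)]
Unfold 3 (reflect across h@4): 16 holes -> [(0, 0), (0, 15), (1, 5), (1, 10), (2, 5), (2, 10), (3, 0), (3, 15), (4, 0), (4, 15), (5, 5), (5, 10), (6, 5), (6, 10), (7, 0), (7, 15)]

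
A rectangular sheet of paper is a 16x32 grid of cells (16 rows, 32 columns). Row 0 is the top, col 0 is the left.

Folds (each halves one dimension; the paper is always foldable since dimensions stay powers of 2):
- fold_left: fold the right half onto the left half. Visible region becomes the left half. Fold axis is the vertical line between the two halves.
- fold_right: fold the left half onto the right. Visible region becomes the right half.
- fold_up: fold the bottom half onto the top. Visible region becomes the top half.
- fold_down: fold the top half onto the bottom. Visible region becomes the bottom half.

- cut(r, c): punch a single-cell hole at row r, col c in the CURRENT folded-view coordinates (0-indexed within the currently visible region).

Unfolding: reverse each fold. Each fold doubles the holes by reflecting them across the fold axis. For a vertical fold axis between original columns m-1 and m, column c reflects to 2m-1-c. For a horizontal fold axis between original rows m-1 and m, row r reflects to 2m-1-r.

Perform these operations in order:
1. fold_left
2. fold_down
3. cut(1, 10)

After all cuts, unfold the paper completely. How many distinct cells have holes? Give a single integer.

Answer: 4

Derivation:
Op 1 fold_left: fold axis v@16; visible region now rows[0,16) x cols[0,16) = 16x16
Op 2 fold_down: fold axis h@8; visible region now rows[8,16) x cols[0,16) = 8x16
Op 3 cut(1, 10): punch at orig (9,10); cuts so far [(9, 10)]; region rows[8,16) x cols[0,16) = 8x16
Unfold 1 (reflect across h@8): 2 holes -> [(6, 10), (9, 10)]
Unfold 2 (reflect across v@16): 4 holes -> [(6, 10), (6, 21), (9, 10), (9, 21)]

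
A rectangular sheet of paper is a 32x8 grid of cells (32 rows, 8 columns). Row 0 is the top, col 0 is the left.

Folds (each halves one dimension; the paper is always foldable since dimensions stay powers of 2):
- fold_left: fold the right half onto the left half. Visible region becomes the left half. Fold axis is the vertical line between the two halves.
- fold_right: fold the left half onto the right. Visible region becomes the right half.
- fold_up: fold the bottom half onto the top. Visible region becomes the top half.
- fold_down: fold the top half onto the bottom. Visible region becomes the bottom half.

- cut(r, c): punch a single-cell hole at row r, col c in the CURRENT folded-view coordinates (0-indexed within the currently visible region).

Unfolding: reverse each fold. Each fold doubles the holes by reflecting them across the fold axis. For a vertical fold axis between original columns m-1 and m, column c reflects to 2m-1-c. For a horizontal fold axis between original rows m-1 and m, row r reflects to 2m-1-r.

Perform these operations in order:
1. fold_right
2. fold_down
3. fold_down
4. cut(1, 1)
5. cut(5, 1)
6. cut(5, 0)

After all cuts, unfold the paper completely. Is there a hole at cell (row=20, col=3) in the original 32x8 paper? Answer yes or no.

Op 1 fold_right: fold axis v@4; visible region now rows[0,32) x cols[4,8) = 32x4
Op 2 fold_down: fold axis h@16; visible region now rows[16,32) x cols[4,8) = 16x4
Op 3 fold_down: fold axis h@24; visible region now rows[24,32) x cols[4,8) = 8x4
Op 4 cut(1, 1): punch at orig (25,5); cuts so far [(25, 5)]; region rows[24,32) x cols[4,8) = 8x4
Op 5 cut(5, 1): punch at orig (29,5); cuts so far [(25, 5), (29, 5)]; region rows[24,32) x cols[4,8) = 8x4
Op 6 cut(5, 0): punch at orig (29,4); cuts so far [(25, 5), (29, 4), (29, 5)]; region rows[24,32) x cols[4,8) = 8x4
Unfold 1 (reflect across h@24): 6 holes -> [(18, 4), (18, 5), (22, 5), (25, 5), (29, 4), (29, 5)]
Unfold 2 (reflect across h@16): 12 holes -> [(2, 4), (2, 5), (6, 5), (9, 5), (13, 4), (13, 5), (18, 4), (18, 5), (22, 5), (25, 5), (29, 4), (29, 5)]
Unfold 3 (reflect across v@4): 24 holes -> [(2, 2), (2, 3), (2, 4), (2, 5), (6, 2), (6, 5), (9, 2), (9, 5), (13, 2), (13, 3), (13, 4), (13, 5), (18, 2), (18, 3), (18, 4), (18, 5), (22, 2), (22, 5), (25, 2), (25, 5), (29, 2), (29, 3), (29, 4), (29, 5)]
Holes: [(2, 2), (2, 3), (2, 4), (2, 5), (6, 2), (6, 5), (9, 2), (9, 5), (13, 2), (13, 3), (13, 4), (13, 5), (18, 2), (18, 3), (18, 4), (18, 5), (22, 2), (22, 5), (25, 2), (25, 5), (29, 2), (29, 3), (29, 4), (29, 5)]

Answer: no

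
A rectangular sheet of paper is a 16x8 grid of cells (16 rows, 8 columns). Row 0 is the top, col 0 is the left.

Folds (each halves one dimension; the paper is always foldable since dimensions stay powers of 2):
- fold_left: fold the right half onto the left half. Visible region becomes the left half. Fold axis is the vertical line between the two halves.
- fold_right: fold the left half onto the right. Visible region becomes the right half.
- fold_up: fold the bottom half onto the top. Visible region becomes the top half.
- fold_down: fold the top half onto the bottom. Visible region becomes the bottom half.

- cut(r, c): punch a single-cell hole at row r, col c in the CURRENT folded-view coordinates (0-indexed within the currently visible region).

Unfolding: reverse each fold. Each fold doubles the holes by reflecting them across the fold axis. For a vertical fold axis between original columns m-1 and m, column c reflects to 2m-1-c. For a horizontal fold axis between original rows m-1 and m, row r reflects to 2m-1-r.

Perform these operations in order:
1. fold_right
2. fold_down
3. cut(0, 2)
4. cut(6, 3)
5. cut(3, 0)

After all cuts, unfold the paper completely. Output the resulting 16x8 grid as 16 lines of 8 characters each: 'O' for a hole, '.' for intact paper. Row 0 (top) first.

Answer: ........
O......O
........
........
...OO...
........
........
.O....O.
.O....O.
........
........
...OO...
........
........
O......O
........

Derivation:
Op 1 fold_right: fold axis v@4; visible region now rows[0,16) x cols[4,8) = 16x4
Op 2 fold_down: fold axis h@8; visible region now rows[8,16) x cols[4,8) = 8x4
Op 3 cut(0, 2): punch at orig (8,6); cuts so far [(8, 6)]; region rows[8,16) x cols[4,8) = 8x4
Op 4 cut(6, 3): punch at orig (14,7); cuts so far [(8, 6), (14, 7)]; region rows[8,16) x cols[4,8) = 8x4
Op 5 cut(3, 0): punch at orig (11,4); cuts so far [(8, 6), (11, 4), (14, 7)]; region rows[8,16) x cols[4,8) = 8x4
Unfold 1 (reflect across h@8): 6 holes -> [(1, 7), (4, 4), (7, 6), (8, 6), (11, 4), (14, 7)]
Unfold 2 (reflect across v@4): 12 holes -> [(1, 0), (1, 7), (4, 3), (4, 4), (7, 1), (7, 6), (8, 1), (8, 6), (11, 3), (11, 4), (14, 0), (14, 7)]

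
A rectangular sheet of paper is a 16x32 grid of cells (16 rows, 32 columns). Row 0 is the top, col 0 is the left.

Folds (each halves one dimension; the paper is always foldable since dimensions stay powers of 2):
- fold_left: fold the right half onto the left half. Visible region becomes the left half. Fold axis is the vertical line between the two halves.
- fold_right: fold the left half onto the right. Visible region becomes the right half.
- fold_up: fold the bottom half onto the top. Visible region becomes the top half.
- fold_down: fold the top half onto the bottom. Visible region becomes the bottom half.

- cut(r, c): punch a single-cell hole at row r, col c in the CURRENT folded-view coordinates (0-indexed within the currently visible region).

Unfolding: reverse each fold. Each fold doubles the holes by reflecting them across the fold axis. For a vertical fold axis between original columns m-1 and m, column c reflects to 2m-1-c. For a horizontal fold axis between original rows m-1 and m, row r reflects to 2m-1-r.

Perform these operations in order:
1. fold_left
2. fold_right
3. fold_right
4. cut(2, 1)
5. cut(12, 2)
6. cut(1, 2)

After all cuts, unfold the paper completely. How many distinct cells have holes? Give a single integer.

Op 1 fold_left: fold axis v@16; visible region now rows[0,16) x cols[0,16) = 16x16
Op 2 fold_right: fold axis v@8; visible region now rows[0,16) x cols[8,16) = 16x8
Op 3 fold_right: fold axis v@12; visible region now rows[0,16) x cols[12,16) = 16x4
Op 4 cut(2, 1): punch at orig (2,13); cuts so far [(2, 13)]; region rows[0,16) x cols[12,16) = 16x4
Op 5 cut(12, 2): punch at orig (12,14); cuts so far [(2, 13), (12, 14)]; region rows[0,16) x cols[12,16) = 16x4
Op 6 cut(1, 2): punch at orig (1,14); cuts so far [(1, 14), (2, 13), (12, 14)]; region rows[0,16) x cols[12,16) = 16x4
Unfold 1 (reflect across v@12): 6 holes -> [(1, 9), (1, 14), (2, 10), (2, 13), (12, 9), (12, 14)]
Unfold 2 (reflect across v@8): 12 holes -> [(1, 1), (1, 6), (1, 9), (1, 14), (2, 2), (2, 5), (2, 10), (2, 13), (12, 1), (12, 6), (12, 9), (12, 14)]
Unfold 3 (reflect across v@16): 24 holes -> [(1, 1), (1, 6), (1, 9), (1, 14), (1, 17), (1, 22), (1, 25), (1, 30), (2, 2), (2, 5), (2, 10), (2, 13), (2, 18), (2, 21), (2, 26), (2, 29), (12, 1), (12, 6), (12, 9), (12, 14), (12, 17), (12, 22), (12, 25), (12, 30)]

Answer: 24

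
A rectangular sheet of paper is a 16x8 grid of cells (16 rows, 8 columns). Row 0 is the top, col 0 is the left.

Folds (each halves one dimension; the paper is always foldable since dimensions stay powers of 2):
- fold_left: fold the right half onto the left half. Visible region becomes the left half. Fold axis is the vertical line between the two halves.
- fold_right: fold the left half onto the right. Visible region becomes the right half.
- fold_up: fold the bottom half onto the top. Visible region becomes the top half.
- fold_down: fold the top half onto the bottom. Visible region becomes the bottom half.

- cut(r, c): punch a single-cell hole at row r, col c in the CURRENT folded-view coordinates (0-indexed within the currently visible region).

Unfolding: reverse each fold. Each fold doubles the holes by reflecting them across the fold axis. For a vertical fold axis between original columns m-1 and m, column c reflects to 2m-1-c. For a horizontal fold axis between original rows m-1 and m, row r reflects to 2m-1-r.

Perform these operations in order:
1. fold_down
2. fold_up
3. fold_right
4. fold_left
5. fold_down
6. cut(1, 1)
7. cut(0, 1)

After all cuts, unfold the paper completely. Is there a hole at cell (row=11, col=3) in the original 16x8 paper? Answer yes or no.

Answer: no

Derivation:
Op 1 fold_down: fold axis h@8; visible region now rows[8,16) x cols[0,8) = 8x8
Op 2 fold_up: fold axis h@12; visible region now rows[8,12) x cols[0,8) = 4x8
Op 3 fold_right: fold axis v@4; visible region now rows[8,12) x cols[4,8) = 4x4
Op 4 fold_left: fold axis v@6; visible region now rows[8,12) x cols[4,6) = 4x2
Op 5 fold_down: fold axis h@10; visible region now rows[10,12) x cols[4,6) = 2x2
Op 6 cut(1, 1): punch at orig (11,5); cuts so far [(11, 5)]; region rows[10,12) x cols[4,6) = 2x2
Op 7 cut(0, 1): punch at orig (10,5); cuts so far [(10, 5), (11, 5)]; region rows[10,12) x cols[4,6) = 2x2
Unfold 1 (reflect across h@10): 4 holes -> [(8, 5), (9, 5), (10, 5), (11, 5)]
Unfold 2 (reflect across v@6): 8 holes -> [(8, 5), (8, 6), (9, 5), (9, 6), (10, 5), (10, 6), (11, 5), (11, 6)]
Unfold 3 (reflect across v@4): 16 holes -> [(8, 1), (8, 2), (8, 5), (8, 6), (9, 1), (9, 2), (9, 5), (9, 6), (10, 1), (10, 2), (10, 5), (10, 6), (11, 1), (11, 2), (11, 5), (11, 6)]
Unfold 4 (reflect across h@12): 32 holes -> [(8, 1), (8, 2), (8, 5), (8, 6), (9, 1), (9, 2), (9, 5), (9, 6), (10, 1), (10, 2), (10, 5), (10, 6), (11, 1), (11, 2), (11, 5), (11, 6), (12, 1), (12, 2), (12, 5), (12, 6), (13, 1), (13, 2), (13, 5), (13, 6), (14, 1), (14, 2), (14, 5), (14, 6), (15, 1), (15, 2), (15, 5), (15, 6)]
Unfold 5 (reflect across h@8): 64 holes -> [(0, 1), (0, 2), (0, 5), (0, 6), (1, 1), (1, 2), (1, 5), (1, 6), (2, 1), (2, 2), (2, 5), (2, 6), (3, 1), (3, 2), (3, 5), (3, 6), (4, 1), (4, 2), (4, 5), (4, 6), (5, 1), (5, 2), (5, 5), (5, 6), (6, 1), (6, 2), (6, 5), (6, 6), (7, 1), (7, 2), (7, 5), (7, 6), (8, 1), (8, 2), (8, 5), (8, 6), (9, 1), (9, 2), (9, 5), (9, 6), (10, 1), (10, 2), (10, 5), (10, 6), (11, 1), (11, 2), (11, 5), (11, 6), (12, 1), (12, 2), (12, 5), (12, 6), (13, 1), (13, 2), (13, 5), (13, 6), (14, 1), (14, 2), (14, 5), (14, 6), (15, 1), (15, 2), (15, 5), (15, 6)]
Holes: [(0, 1), (0, 2), (0, 5), (0, 6), (1, 1), (1, 2), (1, 5), (1, 6), (2, 1), (2, 2), (2, 5), (2, 6), (3, 1), (3, 2), (3, 5), (3, 6), (4, 1), (4, 2), (4, 5), (4, 6), (5, 1), (5, 2), (5, 5), (5, 6), (6, 1), (6, 2), (6, 5), (6, 6), (7, 1), (7, 2), (7, 5), (7, 6), (8, 1), (8, 2), (8, 5), (8, 6), (9, 1), (9, 2), (9, 5), (9, 6), (10, 1), (10, 2), (10, 5), (10, 6), (11, 1), (11, 2), (11, 5), (11, 6), (12, 1), (12, 2), (12, 5), (12, 6), (13, 1), (13, 2), (13, 5), (13, 6), (14, 1), (14, 2), (14, 5), (14, 6), (15, 1), (15, 2), (15, 5), (15, 6)]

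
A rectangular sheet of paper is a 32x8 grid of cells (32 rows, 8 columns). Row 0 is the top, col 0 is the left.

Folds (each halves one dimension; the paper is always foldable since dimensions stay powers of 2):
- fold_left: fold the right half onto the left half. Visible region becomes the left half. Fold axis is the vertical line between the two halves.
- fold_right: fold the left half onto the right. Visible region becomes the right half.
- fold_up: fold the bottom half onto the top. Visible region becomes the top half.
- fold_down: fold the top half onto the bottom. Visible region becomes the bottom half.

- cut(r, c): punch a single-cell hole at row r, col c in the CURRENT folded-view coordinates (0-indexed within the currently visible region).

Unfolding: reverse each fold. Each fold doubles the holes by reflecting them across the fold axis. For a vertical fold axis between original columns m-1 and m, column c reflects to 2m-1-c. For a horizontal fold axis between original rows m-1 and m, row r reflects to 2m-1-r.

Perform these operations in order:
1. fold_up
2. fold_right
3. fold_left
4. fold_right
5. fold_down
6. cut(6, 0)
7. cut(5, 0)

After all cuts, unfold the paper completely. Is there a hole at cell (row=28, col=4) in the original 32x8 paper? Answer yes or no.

Op 1 fold_up: fold axis h@16; visible region now rows[0,16) x cols[0,8) = 16x8
Op 2 fold_right: fold axis v@4; visible region now rows[0,16) x cols[4,8) = 16x4
Op 3 fold_left: fold axis v@6; visible region now rows[0,16) x cols[4,6) = 16x2
Op 4 fold_right: fold axis v@5; visible region now rows[0,16) x cols[5,6) = 16x1
Op 5 fold_down: fold axis h@8; visible region now rows[8,16) x cols[5,6) = 8x1
Op 6 cut(6, 0): punch at orig (14,5); cuts so far [(14, 5)]; region rows[8,16) x cols[5,6) = 8x1
Op 7 cut(5, 0): punch at orig (13,5); cuts so far [(13, 5), (14, 5)]; region rows[8,16) x cols[5,6) = 8x1
Unfold 1 (reflect across h@8): 4 holes -> [(1, 5), (2, 5), (13, 5), (14, 5)]
Unfold 2 (reflect across v@5): 8 holes -> [(1, 4), (1, 5), (2, 4), (2, 5), (13, 4), (13, 5), (14, 4), (14, 5)]
Unfold 3 (reflect across v@6): 16 holes -> [(1, 4), (1, 5), (1, 6), (1, 7), (2, 4), (2, 5), (2, 6), (2, 7), (13, 4), (13, 5), (13, 6), (13, 7), (14, 4), (14, 5), (14, 6), (14, 7)]
Unfold 4 (reflect across v@4): 32 holes -> [(1, 0), (1, 1), (1, 2), (1, 3), (1, 4), (1, 5), (1, 6), (1, 7), (2, 0), (2, 1), (2, 2), (2, 3), (2, 4), (2, 5), (2, 6), (2, 7), (13, 0), (13, 1), (13, 2), (13, 3), (13, 4), (13, 5), (13, 6), (13, 7), (14, 0), (14, 1), (14, 2), (14, 3), (14, 4), (14, 5), (14, 6), (14, 7)]
Unfold 5 (reflect across h@16): 64 holes -> [(1, 0), (1, 1), (1, 2), (1, 3), (1, 4), (1, 5), (1, 6), (1, 7), (2, 0), (2, 1), (2, 2), (2, 3), (2, 4), (2, 5), (2, 6), (2, 7), (13, 0), (13, 1), (13, 2), (13, 3), (13, 4), (13, 5), (13, 6), (13, 7), (14, 0), (14, 1), (14, 2), (14, 3), (14, 4), (14, 5), (14, 6), (14, 7), (17, 0), (17, 1), (17, 2), (17, 3), (17, 4), (17, 5), (17, 6), (17, 7), (18, 0), (18, 1), (18, 2), (18, 3), (18, 4), (18, 5), (18, 6), (18, 7), (29, 0), (29, 1), (29, 2), (29, 3), (29, 4), (29, 5), (29, 6), (29, 7), (30, 0), (30, 1), (30, 2), (30, 3), (30, 4), (30, 5), (30, 6), (30, 7)]
Holes: [(1, 0), (1, 1), (1, 2), (1, 3), (1, 4), (1, 5), (1, 6), (1, 7), (2, 0), (2, 1), (2, 2), (2, 3), (2, 4), (2, 5), (2, 6), (2, 7), (13, 0), (13, 1), (13, 2), (13, 3), (13, 4), (13, 5), (13, 6), (13, 7), (14, 0), (14, 1), (14, 2), (14, 3), (14, 4), (14, 5), (14, 6), (14, 7), (17, 0), (17, 1), (17, 2), (17, 3), (17, 4), (17, 5), (17, 6), (17, 7), (18, 0), (18, 1), (18, 2), (18, 3), (18, 4), (18, 5), (18, 6), (18, 7), (29, 0), (29, 1), (29, 2), (29, 3), (29, 4), (29, 5), (29, 6), (29, 7), (30, 0), (30, 1), (30, 2), (30, 3), (30, 4), (30, 5), (30, 6), (30, 7)]

Answer: no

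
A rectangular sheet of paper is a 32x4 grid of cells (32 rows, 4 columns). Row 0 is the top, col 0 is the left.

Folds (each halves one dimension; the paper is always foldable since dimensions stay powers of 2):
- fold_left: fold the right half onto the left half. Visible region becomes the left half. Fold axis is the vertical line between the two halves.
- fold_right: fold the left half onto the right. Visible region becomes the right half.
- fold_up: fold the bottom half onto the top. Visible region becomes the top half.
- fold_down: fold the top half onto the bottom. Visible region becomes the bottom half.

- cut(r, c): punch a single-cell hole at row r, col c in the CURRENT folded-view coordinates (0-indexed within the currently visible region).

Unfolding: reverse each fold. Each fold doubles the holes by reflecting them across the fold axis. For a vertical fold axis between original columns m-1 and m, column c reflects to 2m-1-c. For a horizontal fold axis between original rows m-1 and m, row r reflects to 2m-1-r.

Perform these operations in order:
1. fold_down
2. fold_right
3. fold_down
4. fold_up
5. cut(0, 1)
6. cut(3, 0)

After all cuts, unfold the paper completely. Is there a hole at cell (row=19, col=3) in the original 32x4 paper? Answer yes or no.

Op 1 fold_down: fold axis h@16; visible region now rows[16,32) x cols[0,4) = 16x4
Op 2 fold_right: fold axis v@2; visible region now rows[16,32) x cols[2,4) = 16x2
Op 3 fold_down: fold axis h@24; visible region now rows[24,32) x cols[2,4) = 8x2
Op 4 fold_up: fold axis h@28; visible region now rows[24,28) x cols[2,4) = 4x2
Op 5 cut(0, 1): punch at orig (24,3); cuts so far [(24, 3)]; region rows[24,28) x cols[2,4) = 4x2
Op 6 cut(3, 0): punch at orig (27,2); cuts so far [(24, 3), (27, 2)]; region rows[24,28) x cols[2,4) = 4x2
Unfold 1 (reflect across h@28): 4 holes -> [(24, 3), (27, 2), (28, 2), (31, 3)]
Unfold 2 (reflect across h@24): 8 holes -> [(16, 3), (19, 2), (20, 2), (23, 3), (24, 3), (27, 2), (28, 2), (31, 3)]
Unfold 3 (reflect across v@2): 16 holes -> [(16, 0), (16, 3), (19, 1), (19, 2), (20, 1), (20, 2), (23, 0), (23, 3), (24, 0), (24, 3), (27, 1), (27, 2), (28, 1), (28, 2), (31, 0), (31, 3)]
Unfold 4 (reflect across h@16): 32 holes -> [(0, 0), (0, 3), (3, 1), (3, 2), (4, 1), (4, 2), (7, 0), (7, 3), (8, 0), (8, 3), (11, 1), (11, 2), (12, 1), (12, 2), (15, 0), (15, 3), (16, 0), (16, 3), (19, 1), (19, 2), (20, 1), (20, 2), (23, 0), (23, 3), (24, 0), (24, 3), (27, 1), (27, 2), (28, 1), (28, 2), (31, 0), (31, 3)]
Holes: [(0, 0), (0, 3), (3, 1), (3, 2), (4, 1), (4, 2), (7, 0), (7, 3), (8, 0), (8, 3), (11, 1), (11, 2), (12, 1), (12, 2), (15, 0), (15, 3), (16, 0), (16, 3), (19, 1), (19, 2), (20, 1), (20, 2), (23, 0), (23, 3), (24, 0), (24, 3), (27, 1), (27, 2), (28, 1), (28, 2), (31, 0), (31, 3)]

Answer: no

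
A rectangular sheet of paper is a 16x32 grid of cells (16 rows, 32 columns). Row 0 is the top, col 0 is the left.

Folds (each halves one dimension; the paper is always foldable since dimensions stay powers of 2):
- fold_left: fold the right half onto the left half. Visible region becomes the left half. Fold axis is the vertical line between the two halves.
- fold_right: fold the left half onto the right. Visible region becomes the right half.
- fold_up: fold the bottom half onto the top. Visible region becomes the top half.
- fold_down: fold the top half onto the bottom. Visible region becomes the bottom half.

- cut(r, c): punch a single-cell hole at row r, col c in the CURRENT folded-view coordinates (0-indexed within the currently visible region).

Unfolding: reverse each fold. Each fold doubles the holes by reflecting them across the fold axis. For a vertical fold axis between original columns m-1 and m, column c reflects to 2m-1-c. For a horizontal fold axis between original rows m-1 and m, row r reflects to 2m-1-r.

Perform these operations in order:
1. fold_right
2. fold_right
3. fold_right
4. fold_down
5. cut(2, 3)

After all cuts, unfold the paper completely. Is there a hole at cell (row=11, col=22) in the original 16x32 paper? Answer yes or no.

Op 1 fold_right: fold axis v@16; visible region now rows[0,16) x cols[16,32) = 16x16
Op 2 fold_right: fold axis v@24; visible region now rows[0,16) x cols[24,32) = 16x8
Op 3 fold_right: fold axis v@28; visible region now rows[0,16) x cols[28,32) = 16x4
Op 4 fold_down: fold axis h@8; visible region now rows[8,16) x cols[28,32) = 8x4
Op 5 cut(2, 3): punch at orig (10,31); cuts so far [(10, 31)]; region rows[8,16) x cols[28,32) = 8x4
Unfold 1 (reflect across h@8): 2 holes -> [(5, 31), (10, 31)]
Unfold 2 (reflect across v@28): 4 holes -> [(5, 24), (5, 31), (10, 24), (10, 31)]
Unfold 3 (reflect across v@24): 8 holes -> [(5, 16), (5, 23), (5, 24), (5, 31), (10, 16), (10, 23), (10, 24), (10, 31)]
Unfold 4 (reflect across v@16): 16 holes -> [(5, 0), (5, 7), (5, 8), (5, 15), (5, 16), (5, 23), (5, 24), (5, 31), (10, 0), (10, 7), (10, 8), (10, 15), (10, 16), (10, 23), (10, 24), (10, 31)]
Holes: [(5, 0), (5, 7), (5, 8), (5, 15), (5, 16), (5, 23), (5, 24), (5, 31), (10, 0), (10, 7), (10, 8), (10, 15), (10, 16), (10, 23), (10, 24), (10, 31)]

Answer: no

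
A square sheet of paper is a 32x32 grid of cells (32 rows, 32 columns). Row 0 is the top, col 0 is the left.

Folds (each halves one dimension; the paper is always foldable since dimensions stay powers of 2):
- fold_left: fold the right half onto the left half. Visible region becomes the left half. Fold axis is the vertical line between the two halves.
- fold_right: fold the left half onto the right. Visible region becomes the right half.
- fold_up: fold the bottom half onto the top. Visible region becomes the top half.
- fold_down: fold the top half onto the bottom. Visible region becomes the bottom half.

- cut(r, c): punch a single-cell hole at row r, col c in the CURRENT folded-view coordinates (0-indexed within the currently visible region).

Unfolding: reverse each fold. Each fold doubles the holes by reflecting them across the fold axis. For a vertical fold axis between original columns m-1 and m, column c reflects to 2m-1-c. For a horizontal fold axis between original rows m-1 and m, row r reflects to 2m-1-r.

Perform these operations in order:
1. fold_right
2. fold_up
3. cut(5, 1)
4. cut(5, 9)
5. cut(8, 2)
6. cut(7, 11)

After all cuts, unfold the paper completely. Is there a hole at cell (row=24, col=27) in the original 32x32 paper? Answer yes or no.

Answer: yes

Derivation:
Op 1 fold_right: fold axis v@16; visible region now rows[0,32) x cols[16,32) = 32x16
Op 2 fold_up: fold axis h@16; visible region now rows[0,16) x cols[16,32) = 16x16
Op 3 cut(5, 1): punch at orig (5,17); cuts so far [(5, 17)]; region rows[0,16) x cols[16,32) = 16x16
Op 4 cut(5, 9): punch at orig (5,25); cuts so far [(5, 17), (5, 25)]; region rows[0,16) x cols[16,32) = 16x16
Op 5 cut(8, 2): punch at orig (8,18); cuts so far [(5, 17), (5, 25), (8, 18)]; region rows[0,16) x cols[16,32) = 16x16
Op 6 cut(7, 11): punch at orig (7,27); cuts so far [(5, 17), (5, 25), (7, 27), (8, 18)]; region rows[0,16) x cols[16,32) = 16x16
Unfold 1 (reflect across h@16): 8 holes -> [(5, 17), (5, 25), (7, 27), (8, 18), (23, 18), (24, 27), (26, 17), (26, 25)]
Unfold 2 (reflect across v@16): 16 holes -> [(5, 6), (5, 14), (5, 17), (5, 25), (7, 4), (7, 27), (8, 13), (8, 18), (23, 13), (23, 18), (24, 4), (24, 27), (26, 6), (26, 14), (26, 17), (26, 25)]
Holes: [(5, 6), (5, 14), (5, 17), (5, 25), (7, 4), (7, 27), (8, 13), (8, 18), (23, 13), (23, 18), (24, 4), (24, 27), (26, 6), (26, 14), (26, 17), (26, 25)]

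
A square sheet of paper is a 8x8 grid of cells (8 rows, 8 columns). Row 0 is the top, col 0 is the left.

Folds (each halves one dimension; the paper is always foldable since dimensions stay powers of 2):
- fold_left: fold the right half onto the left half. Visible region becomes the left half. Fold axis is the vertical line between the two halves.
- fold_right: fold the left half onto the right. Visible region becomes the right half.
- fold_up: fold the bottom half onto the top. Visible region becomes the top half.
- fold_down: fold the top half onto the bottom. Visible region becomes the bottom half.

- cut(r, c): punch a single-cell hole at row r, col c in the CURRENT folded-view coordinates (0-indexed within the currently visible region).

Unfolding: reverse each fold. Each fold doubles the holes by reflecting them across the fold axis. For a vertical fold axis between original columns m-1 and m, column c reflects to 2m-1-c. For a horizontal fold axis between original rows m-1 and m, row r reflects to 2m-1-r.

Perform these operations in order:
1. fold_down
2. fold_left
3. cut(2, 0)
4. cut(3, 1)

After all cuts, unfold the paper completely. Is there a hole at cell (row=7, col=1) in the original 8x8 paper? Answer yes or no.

Op 1 fold_down: fold axis h@4; visible region now rows[4,8) x cols[0,8) = 4x8
Op 2 fold_left: fold axis v@4; visible region now rows[4,8) x cols[0,4) = 4x4
Op 3 cut(2, 0): punch at orig (6,0); cuts so far [(6, 0)]; region rows[4,8) x cols[0,4) = 4x4
Op 4 cut(3, 1): punch at orig (7,1); cuts so far [(6, 0), (7, 1)]; region rows[4,8) x cols[0,4) = 4x4
Unfold 1 (reflect across v@4): 4 holes -> [(6, 0), (6, 7), (7, 1), (7, 6)]
Unfold 2 (reflect across h@4): 8 holes -> [(0, 1), (0, 6), (1, 0), (1, 7), (6, 0), (6, 7), (7, 1), (7, 6)]
Holes: [(0, 1), (0, 6), (1, 0), (1, 7), (6, 0), (6, 7), (7, 1), (7, 6)]

Answer: yes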